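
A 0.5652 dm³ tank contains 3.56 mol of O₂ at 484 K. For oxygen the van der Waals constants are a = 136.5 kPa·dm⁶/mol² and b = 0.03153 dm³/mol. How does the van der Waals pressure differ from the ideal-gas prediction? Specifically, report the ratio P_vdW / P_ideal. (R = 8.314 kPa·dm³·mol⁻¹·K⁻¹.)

Ideal: P_ideal = nRT/V = (3.56)(8.314)(484)/0.5652 = 25345.6 kPa
vdW: P = nRT/(V − nb) − a n²/V² = 14325.4/0.452953 − 1729.95/0.319451 = 31626.7 − 5415.38 = 26211.3 kPa
Ratio = 26211.3/25345.6 = 1.034

P_vdW / P_ideal ≈ 1.034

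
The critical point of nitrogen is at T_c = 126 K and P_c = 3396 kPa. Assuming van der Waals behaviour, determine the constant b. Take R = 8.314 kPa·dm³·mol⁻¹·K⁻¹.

From T_c = 8a/(27Rb) and P_c = a/(27b²): b = R T_c/(8 P_c).
b = (8.314)(126)/(8×3396) = 1047.6/27168 = 0.03856 dm³/mol

b ≈ 0.03856 dm³/mol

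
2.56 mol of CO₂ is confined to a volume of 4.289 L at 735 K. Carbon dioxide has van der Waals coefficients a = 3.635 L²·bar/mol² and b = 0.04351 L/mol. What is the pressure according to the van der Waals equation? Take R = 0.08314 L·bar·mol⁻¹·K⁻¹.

P = nRT/(V − nb) − a n²/V²
nRT/(V − nb) = (2.56)(0.08314)(735)/(4.289 − 2.56×0.04351) = 156.44/4.1776 = 37.447 bar
a n²/V² = (3.635)(2.56)²/(4.289)² = 1.2950 bar
P = 37.447 − 1.2950 = 36.15 bar

P ≈ 36.15 bar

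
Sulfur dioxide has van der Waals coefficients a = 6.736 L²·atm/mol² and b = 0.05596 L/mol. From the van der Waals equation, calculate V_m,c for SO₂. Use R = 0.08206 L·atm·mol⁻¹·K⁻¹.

V_m,c ≈ 0.1679 L/mol

For a van der Waals gas, V_m,c = 3b.
V_m,c = 3×0.05596 = 0.1679 L/mol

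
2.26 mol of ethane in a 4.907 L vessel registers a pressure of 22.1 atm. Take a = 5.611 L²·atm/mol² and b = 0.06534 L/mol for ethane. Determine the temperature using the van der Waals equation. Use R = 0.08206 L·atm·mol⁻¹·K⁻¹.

T = (P + a n²/V²)(V − nb)/(nR)
P + a n²/V² = 22.1 + (5.611)(2.26)²/(4.907)² = 23.290 atm
V − nb = 4.907 − (2.26)(0.06534) = 4.7593 L
T = (23.290)(4.7593)/((2.26)(0.08206)) = 597.7 K

T ≈ 597.7 K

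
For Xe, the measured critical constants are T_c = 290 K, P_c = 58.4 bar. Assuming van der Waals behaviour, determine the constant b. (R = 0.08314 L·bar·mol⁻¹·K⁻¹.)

From T_c = 8a/(27Rb) and P_c = a/(27b²): b = R T_c/(8 P_c).
b = (0.08314)(290)/(8×58.4) = 24.111/467.20 = 0.05161 L/mol

b ≈ 0.05161 L/mol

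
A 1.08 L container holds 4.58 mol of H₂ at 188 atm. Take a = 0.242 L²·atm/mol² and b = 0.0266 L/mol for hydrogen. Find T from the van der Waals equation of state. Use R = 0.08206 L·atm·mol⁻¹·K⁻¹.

T = (P + a n²/V²)(V − nb)/(nR)
P + a n²/V² = 188 + (0.242)(4.58)²/(1.08)² = 192.35 atm
V − nb = 1.08 − (4.58)(0.0266) = 0.95817 L
T = (192.35)(0.95817)/((4.58)(0.08206)) = 490.4 K

T ≈ 490.4 K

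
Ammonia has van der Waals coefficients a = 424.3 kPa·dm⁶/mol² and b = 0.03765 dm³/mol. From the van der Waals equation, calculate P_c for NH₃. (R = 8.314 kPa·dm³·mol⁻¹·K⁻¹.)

For a van der Waals gas, P_c = a/(27b²).
P_c = 424.3/(27×(0.03765)²) = 424.3/0.038273 = 11086 kPa

P_c ≈ 11086 kPa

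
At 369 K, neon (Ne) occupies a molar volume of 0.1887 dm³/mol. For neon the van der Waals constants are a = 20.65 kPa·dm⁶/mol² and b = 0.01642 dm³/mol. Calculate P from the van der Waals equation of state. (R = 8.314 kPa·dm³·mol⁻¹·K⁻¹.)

P = RT/(V_m − b) − a/V_m²
RT/(V_m − b) = (8.314)(369)/(0.1887 − 0.01642) = 3067.9/0.17228 = 17808 kPa
a/V_m² = 20.65/(0.1887)² = 579.93 kPa
P = 17808 − 579.93 = 17228 kPa

P ≈ 17228 kPa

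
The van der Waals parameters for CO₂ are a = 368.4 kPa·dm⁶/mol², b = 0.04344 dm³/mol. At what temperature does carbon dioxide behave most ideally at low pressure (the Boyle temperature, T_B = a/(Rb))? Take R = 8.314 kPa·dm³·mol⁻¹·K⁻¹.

For a van der Waals gas the second virial coefficient B₂ = b − a/(RT) vanishes at T_B = a/(Rb).
T_B = 368.4/(8.314×0.04344) = 368.4/0.36116 = 1020 K

T_B ≈ 1020 K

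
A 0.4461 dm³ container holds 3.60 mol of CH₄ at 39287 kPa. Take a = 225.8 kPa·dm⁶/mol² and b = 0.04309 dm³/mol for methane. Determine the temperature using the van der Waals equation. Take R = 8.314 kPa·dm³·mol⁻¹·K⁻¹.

T ≈ 524.9 K

T = (P + a n²/V²)(V − nb)/(nR)
P + a n²/V² = 39287 + (225.8)(3.60)²/(0.4461)² = 53992 kPa
V − nb = 0.4461 − (3.60)(0.04309) = 0.29098 dm³
T = (53992)(0.29098)/((3.60)(8.314)) = 524.9 K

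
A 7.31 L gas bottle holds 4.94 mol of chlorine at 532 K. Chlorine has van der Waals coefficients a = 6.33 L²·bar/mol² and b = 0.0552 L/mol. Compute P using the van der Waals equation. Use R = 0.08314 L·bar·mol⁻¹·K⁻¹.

P = nRT/(V − nb) − a n²/V²
nRT/(V − nb) = (4.94)(0.08314)(532)/(7.31 − 4.94×0.0552) = 218.50/7.0373 = 31.049 bar
a n²/V² = (6.33)(4.94)²/(7.31)² = 2.8908 bar
P = 31.049 − 2.8908 = 28.16 bar

P ≈ 28.16 bar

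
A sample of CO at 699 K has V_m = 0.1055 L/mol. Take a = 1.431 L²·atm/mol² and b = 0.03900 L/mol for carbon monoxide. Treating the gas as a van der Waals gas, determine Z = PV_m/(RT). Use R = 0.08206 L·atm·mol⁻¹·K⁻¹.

P = RT/(V_m − b) − a/V_m² = (0.08206)(699)/(0.1055 − 0.03900) − 1.431/(0.1055)²
  = 57.360/0.066500 − 128.57 = 862.56 − 128.57 = 733.99 atm
Z = PV_m/(RT) = (733.99)(0.1055)/((0.08206)(699)) = 77.436/57.360 = 1.350

Z ≈ 1.350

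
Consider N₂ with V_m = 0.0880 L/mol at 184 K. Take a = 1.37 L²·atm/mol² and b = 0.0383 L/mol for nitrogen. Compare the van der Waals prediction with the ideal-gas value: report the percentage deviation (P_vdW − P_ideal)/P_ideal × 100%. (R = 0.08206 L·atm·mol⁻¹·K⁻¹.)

Ideal: P_ideal = RT/V_m = (0.08206)(184)/0.0880 = 171.580 atm
vdW: P = RT/(V_m − b) − a/V_m² = 15.0990/0.0497000 − 1.37/0.00774400 = 303.803 − 176.911 = 126.892 atm
% deviation = (126.892 − 171.580)/171.580 × 100% = -26.04%

-26.04 %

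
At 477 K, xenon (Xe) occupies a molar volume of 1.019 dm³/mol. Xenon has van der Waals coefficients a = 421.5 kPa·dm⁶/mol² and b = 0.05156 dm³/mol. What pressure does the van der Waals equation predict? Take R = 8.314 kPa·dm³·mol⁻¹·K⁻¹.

P ≈ 3693 kPa

P = RT/(V_m − b) − a/V_m²
RT/(V_m − b) = (8.314)(477)/(1.019 − 0.05156) = 3965.8/0.96744 = 4099.3 kPa
a/V_m² = 421.5/(1.019)² = 405.93 kPa
P = 4099.3 − 405.93 = 3693 kPa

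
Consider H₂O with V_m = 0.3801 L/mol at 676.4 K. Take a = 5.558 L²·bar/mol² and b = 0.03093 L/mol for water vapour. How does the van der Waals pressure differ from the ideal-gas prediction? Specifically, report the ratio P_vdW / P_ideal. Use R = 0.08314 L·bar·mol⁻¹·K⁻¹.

Ideal: P_ideal = RT/V_m = (0.08314)(676.4)/0.3801 = 147.950 bar
vdW: P = RT/(V_m − b) − a/V_m² = 56.2359/0.349170 − 5.558/0.144476 = 161.056 − 38.4701 = 122.586 bar
Ratio = 122.586/147.950 = 0.8286

P_vdW / P_ideal ≈ 0.8286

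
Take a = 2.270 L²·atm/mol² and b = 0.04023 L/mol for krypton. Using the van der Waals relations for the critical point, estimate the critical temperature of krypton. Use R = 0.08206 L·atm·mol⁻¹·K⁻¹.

For a van der Waals gas, T_c = 8a/(27Rb).
T_c = 8×2.270/(27×0.08206×0.04023) = 18.160/0.089134 = 203.7 K

T_c ≈ 203.7 K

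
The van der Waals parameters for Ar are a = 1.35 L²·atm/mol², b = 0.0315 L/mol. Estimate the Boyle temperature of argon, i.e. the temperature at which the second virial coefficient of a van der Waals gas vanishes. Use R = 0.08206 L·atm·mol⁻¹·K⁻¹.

For a van der Waals gas the second virial coefficient B₂ = b − a/(RT) vanishes at T_B = a/(Rb).
T_B = 1.35/(0.08206×0.0315) = 1.35/0.0025849 = 522.3 K

T_B ≈ 522.3 K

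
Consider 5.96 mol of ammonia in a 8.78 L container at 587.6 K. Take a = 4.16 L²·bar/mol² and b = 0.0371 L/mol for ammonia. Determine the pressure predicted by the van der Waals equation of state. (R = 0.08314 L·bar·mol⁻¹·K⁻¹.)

P ≈ 32.10 bar

P = nRT/(V − nb) − a n²/V²
nRT/(V − nb) = (5.96)(0.08314)(587.6)/(8.78 − 5.96×0.0371) = 291.16/8.5589 = 34.018 bar
a n²/V² = (4.16)(5.96)²/(8.78)² = 1.9169 bar
P = 34.018 − 1.9169 = 32.10 bar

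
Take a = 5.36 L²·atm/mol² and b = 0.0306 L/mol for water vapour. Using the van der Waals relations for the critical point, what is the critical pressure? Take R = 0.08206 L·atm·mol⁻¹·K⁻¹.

For a van der Waals gas, P_c = a/(27b²).
P_c = 5.36/(27×(0.0306)²) = 5.36/0.025282 = 212.0 atm

P_c ≈ 212.0 atm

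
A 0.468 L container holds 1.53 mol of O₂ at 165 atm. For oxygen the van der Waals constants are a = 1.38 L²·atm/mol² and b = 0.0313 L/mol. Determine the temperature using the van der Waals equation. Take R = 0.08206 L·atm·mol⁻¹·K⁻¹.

T ≈ 601.5 K

T = (P + a n²/V²)(V − nb)/(nR)
P + a n²/V² = 165 + (1.38)(1.53)²/(0.468)² = 179.75 atm
V − nb = 0.468 − (1.53)(0.0313) = 0.42011 L
T = (179.75)(0.42011)/((1.53)(0.08206)) = 601.5 K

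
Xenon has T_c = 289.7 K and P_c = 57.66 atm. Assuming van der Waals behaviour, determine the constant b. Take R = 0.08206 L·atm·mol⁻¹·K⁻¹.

From T_c = 8a/(27Rb) and P_c = a/(27b²): b = R T_c/(8 P_c).
b = (0.08206)(289.7)/(8×57.66) = 23.773/461.28 = 0.05154 L/mol

b ≈ 0.05154 L/mol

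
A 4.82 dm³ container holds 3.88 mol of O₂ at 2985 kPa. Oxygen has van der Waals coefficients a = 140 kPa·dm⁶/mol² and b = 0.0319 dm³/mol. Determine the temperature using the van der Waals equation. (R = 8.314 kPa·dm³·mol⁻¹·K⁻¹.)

T ≈ 447.8 K

T = (P + a n²/V²)(V − nb)/(nR)
P + a n²/V² = 2985 + (140)(3.88)²/(4.82)² = 3075.7 kPa
V − nb = 4.82 − (3.88)(0.0319) = 4.6962 dm³
T = (3075.7)(4.6962)/((3.88)(8.314)) = 447.8 K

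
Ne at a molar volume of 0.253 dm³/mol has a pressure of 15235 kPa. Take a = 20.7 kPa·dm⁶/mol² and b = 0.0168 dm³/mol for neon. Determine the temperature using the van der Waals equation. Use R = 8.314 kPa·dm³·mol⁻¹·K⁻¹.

T ≈ 442.0 K

T = (P + a/V_m²)(V_m − b)/R
P + a/V_m² = 15235 + 20.7/(0.253)² = 15558 kPa
V_m − b = 0.253 − 0.0168 = 0.23620 dm³/mol
T = (15558)(0.23620)/8.314 = 442.0 K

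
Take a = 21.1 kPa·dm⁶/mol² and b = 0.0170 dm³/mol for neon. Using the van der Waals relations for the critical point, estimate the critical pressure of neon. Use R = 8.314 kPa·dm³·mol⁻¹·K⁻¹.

P_c ≈ 2704 kPa

For a van der Waals gas, P_c = a/(27b²).
P_c = 21.1/(27×(0.0170)²) = 21.1/0.0078030 = 2704 kPa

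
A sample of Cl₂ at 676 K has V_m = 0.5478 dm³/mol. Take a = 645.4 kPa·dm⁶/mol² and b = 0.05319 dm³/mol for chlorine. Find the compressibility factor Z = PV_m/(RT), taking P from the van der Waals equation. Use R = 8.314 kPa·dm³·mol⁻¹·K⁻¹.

P = RT/(V_m − b) − a/V_m² = (8.314)(676)/(0.5478 − 0.05319) − 645.4/(0.5478)²
  = 5620.3/0.49461 − 2150.7 = 11363 − 2150.7 = 9212 kPa
Z = PV_m/(RT) = (9212)(0.5478)/((8.314)(676)) = 5046.3/5620.3 = 0.8979

Z ≈ 0.8979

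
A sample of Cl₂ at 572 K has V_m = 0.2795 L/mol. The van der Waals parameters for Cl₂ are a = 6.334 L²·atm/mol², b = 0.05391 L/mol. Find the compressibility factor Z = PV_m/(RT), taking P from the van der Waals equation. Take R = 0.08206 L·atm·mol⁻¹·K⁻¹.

Z ≈ 0.7562

P = RT/(V_m − b) − a/V_m² = (0.08206)(572)/(0.2795 − 0.05391) − 6.334/(0.2795)²
  = 46.938/0.22559 − 81.080 = 208.07 − 81.080 = 126.99 atm
Z = PV_m/(RT) = (126.99)(0.2795)/((0.08206)(572)) = 35.494/46.938 = 0.7562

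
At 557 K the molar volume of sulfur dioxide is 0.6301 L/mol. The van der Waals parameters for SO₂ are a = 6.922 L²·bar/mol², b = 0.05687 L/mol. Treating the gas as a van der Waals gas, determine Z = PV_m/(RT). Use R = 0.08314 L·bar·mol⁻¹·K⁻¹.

P = RT/(V_m − b) − a/V_m² = (0.08314)(557)/(0.6301 − 0.05687) − 6.922/(0.6301)²
  = 46.309/0.57323 − 17.435 = 80.786 − 17.435 = 63.351 bar
Z = PV_m/(RT) = (63.351)(0.6301)/((0.08314)(557)) = 39.917/46.309 = 0.8620

Z ≈ 0.8620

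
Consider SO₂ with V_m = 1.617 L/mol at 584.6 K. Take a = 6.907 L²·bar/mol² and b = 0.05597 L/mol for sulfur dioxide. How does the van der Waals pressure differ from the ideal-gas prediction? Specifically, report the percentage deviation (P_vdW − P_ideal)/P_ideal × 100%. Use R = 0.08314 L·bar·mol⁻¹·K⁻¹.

Ideal: P_ideal = RT/V_m = (0.08314)(584.6)/1.617 = 30.0579 bar
vdW: P = RT/(V_m − b) − a/V_m² = 48.6036/1.56103 − 6.907/2.61469 = 31.1356 − 2.64161 = 28.4940 bar
% deviation = (28.4940 − 30.0579)/30.0579 × 100% = -5.20%

-5.20 %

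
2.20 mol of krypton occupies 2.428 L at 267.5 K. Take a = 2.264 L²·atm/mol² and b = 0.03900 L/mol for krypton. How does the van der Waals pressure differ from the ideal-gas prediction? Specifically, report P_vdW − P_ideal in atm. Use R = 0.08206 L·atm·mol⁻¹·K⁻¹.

ΔP ≈ -1.130 atm

Ideal: P_ideal = nRT/V = (2.20)(0.08206)(267.5)/2.428 = 19.8897 atm
vdW: P = nRT/(V − nb) − a n²/V² = 48.2923/2.34220 − 10.9578/5.89518 = 20.6184 − 1.85877 = 18.7596 atm
ΔP = 18.7596 − 19.8897 = -1.130 atm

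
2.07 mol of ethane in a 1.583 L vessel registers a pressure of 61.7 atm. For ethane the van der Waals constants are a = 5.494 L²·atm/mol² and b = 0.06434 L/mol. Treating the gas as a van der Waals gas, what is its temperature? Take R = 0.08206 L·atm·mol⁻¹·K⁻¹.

T = (P + a n²/V²)(V − nb)/(nR)
P + a n²/V² = 61.7 + (5.494)(2.07)²/(1.583)² = 71.094 atm
V − nb = 1.583 − (2.07)(0.06434) = 1.4498 L
T = (71.094)(1.4498)/((2.07)(0.08206)) = 606.8 K

T ≈ 606.8 K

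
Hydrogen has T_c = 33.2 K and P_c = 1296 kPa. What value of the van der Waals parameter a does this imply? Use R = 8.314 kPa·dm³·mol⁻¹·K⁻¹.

From T_c = 8a/(27Rb) and P_c = a/(27b²): a = 27 R² T_c²/(64 P_c).
a = 27×(8.314)²×(33.2)²/(64×1296) = 2057122/82944 = 24.80 kPa·dm⁶/mol²

a ≈ 24.80 kPa·dm⁶/mol²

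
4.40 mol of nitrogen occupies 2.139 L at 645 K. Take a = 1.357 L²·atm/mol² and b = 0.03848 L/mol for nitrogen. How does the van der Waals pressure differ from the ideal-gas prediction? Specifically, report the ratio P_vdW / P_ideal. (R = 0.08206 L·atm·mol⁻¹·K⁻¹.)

Ideal: P_ideal = nRT/V = (4.40)(0.08206)(645)/2.139 = 108.876 atm
vdW: P = nRT/(V − nb) − a n²/V² = 232.886/1.96969 − 26.2715/4.57532 = 118.235 − 5.74200 = 112.493 atm
Ratio = 112.493/108.876 = 1.033

P_vdW / P_ideal ≈ 1.033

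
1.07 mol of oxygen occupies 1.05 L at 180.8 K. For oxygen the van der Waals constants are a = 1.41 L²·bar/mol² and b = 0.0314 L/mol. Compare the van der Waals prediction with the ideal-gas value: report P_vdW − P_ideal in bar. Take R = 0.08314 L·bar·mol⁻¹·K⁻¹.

Ideal: P_ideal = nRT/V = (1.07)(0.08314)(180.8)/1.05 = 15.3180 bar
vdW: P = nRT/(V − nb) − a n²/V² = 16.0839/1.01640 − 1.61431/1.10250 = 15.8244 − 1.46423 = 14.3602 bar
ΔP = 14.3602 − 15.3180 = -0.958 bar

ΔP ≈ -0.958 bar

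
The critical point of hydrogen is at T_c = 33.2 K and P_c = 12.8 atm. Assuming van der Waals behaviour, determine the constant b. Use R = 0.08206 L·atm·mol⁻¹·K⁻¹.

b ≈ 0.02661 L/mol

From T_c = 8a/(27Rb) and P_c = a/(27b²): b = R T_c/(8 P_c).
b = (0.08206)(33.2)/(8×12.8) = 2.7244/102.40 = 0.02661 L/mol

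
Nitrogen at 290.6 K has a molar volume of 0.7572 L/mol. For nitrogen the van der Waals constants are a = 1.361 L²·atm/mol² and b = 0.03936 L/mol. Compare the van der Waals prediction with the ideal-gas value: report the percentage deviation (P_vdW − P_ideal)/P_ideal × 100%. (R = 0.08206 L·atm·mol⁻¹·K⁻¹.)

-2.05 %

Ideal: P_ideal = RT/V_m = (0.08206)(290.6)/0.7572 = 31.4932 atm
vdW: P = RT/(V_m − b) − a/V_m² = 23.8466/0.717840 − 1.361/0.573352 = 33.2199 − 2.37376 = 30.8461 atm
% deviation = (30.8461 − 31.4932)/31.4932 × 100% = -2.05%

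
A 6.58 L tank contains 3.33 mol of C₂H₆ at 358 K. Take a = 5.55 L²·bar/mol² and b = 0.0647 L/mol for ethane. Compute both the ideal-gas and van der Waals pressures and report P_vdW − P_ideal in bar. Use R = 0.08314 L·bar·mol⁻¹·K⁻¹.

Ideal: P_ideal = nRT/V = (3.33)(0.08314)(358)/6.58 = 15.0630 bar
vdW: P = nRT/(V − nb) − a n²/V² = 99.1145/6.36455 − 61.5434/43.2964 = 15.5729 − 1.42144 = 14.1515 bar
ΔP = 14.1515 − 15.0630 = -0.912 bar

ΔP ≈ -0.912 bar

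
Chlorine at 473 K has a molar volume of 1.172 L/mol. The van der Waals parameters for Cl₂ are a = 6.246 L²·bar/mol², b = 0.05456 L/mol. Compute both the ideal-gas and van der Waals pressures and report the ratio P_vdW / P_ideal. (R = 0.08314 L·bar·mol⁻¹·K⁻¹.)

Ideal: P_ideal = RT/V_m = (0.08314)(473)/1.172 = 33.5539 bar
vdW: P = RT/(V_m − b) − a/V_m² = 39.3252/1.11744 − 6.246/1.37358 = 35.1922 − 4.54724 = 30.6450 bar
Ratio = 30.6450/33.5539 = 0.9133

P_vdW / P_ideal ≈ 0.9133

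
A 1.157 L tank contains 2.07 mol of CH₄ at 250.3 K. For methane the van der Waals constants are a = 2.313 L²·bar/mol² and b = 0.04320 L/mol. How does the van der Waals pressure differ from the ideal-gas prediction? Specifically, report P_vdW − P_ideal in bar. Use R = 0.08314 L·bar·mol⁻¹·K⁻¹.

Ideal: P_ideal = nRT/V = (2.07)(0.08314)(250.3)/1.157 = 37.2313 bar
vdW: P = nRT/(V − nb) − a n²/V² = 43.0766/1.06758 − 9.91097/1.33865 = 40.3498 − 7.40371 = 32.9461 bar
ΔP = 32.9461 − 37.2313 = -4.285 bar

ΔP ≈ -4.285 bar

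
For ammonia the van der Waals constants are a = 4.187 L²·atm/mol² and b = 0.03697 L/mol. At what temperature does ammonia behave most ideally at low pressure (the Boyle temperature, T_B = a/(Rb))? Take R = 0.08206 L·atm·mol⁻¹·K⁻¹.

For a van der Waals gas the second virial coefficient B₂ = b − a/(RT) vanishes at T_B = a/(Rb).
T_B = 4.187/(0.08206×0.03697) = 4.187/0.0030338 = 1380 K

T_B ≈ 1380 K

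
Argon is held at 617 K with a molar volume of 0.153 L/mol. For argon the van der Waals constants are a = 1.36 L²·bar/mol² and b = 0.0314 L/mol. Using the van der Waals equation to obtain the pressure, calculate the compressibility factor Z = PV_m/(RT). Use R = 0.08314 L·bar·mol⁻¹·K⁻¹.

Z ≈ 1.085

P = RT/(V_m − b) − a/V_m² = (0.08314)(617)/(0.153 − 0.0314) − 1.36/(0.153)²
  = 51.297/0.12160 − 58.097 = 421.85 − 58.097 = 363.75 bar
Z = PV_m/(RT) = (363.75)(0.153)/((0.08314)(617)) = 55.654/51.297 = 1.085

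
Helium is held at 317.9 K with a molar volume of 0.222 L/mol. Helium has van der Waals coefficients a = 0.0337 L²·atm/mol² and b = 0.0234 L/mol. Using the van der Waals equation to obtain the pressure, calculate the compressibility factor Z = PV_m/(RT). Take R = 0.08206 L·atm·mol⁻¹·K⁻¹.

Z ≈ 1.112

P = RT/(V_m − b) − a/V_m² = (0.08206)(317.9)/(0.222 − 0.0234) − 0.0337/(0.222)²
  = 26.087/0.19860 − 0.68379 = 131.35 − 0.68379 = 130.67 atm
Z = PV_m/(RT) = (130.67)(0.222)/((0.08206)(317.9)) = 29.009/26.087 = 1.112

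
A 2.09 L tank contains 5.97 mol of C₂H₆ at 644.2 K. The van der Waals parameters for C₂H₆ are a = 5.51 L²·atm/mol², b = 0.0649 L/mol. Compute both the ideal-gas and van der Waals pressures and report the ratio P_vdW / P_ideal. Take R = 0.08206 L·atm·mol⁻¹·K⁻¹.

Ideal: P_ideal = nRT/V = (5.97)(0.08206)(644.2)/2.09 = 151.001 atm
vdW: P = nRT/(V − nb) − a n²/V² = 315.592/1.70255 − 196.381/4.36810 = 185.364 − 44.9580 = 140.406 atm
Ratio = 140.406/151.001 = 0.9298

P_vdW / P_ideal ≈ 0.9298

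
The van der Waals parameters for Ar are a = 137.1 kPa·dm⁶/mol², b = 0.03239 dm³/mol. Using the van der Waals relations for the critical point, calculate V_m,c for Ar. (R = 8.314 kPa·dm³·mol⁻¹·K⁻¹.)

For a van der Waals gas, V_m,c = 3b.
V_m,c = 3×0.03239 = 0.09717 dm³/mol

V_m,c ≈ 0.09717 dm³/mol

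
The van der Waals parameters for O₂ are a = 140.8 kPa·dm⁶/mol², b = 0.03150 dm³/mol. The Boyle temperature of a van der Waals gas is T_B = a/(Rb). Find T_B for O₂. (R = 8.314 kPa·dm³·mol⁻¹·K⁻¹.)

For a van der Waals gas the second virial coefficient B₂ = b − a/(RT) vanishes at T_B = a/(Rb).
T_B = 140.8/(8.314×0.03150) = 140.8/0.26189 = 537.6 K

T_B ≈ 537.6 K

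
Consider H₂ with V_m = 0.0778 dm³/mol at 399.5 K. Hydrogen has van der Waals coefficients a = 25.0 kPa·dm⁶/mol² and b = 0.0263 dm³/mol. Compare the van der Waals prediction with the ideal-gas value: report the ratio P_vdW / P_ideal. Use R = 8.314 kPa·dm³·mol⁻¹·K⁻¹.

P_vdW / P_ideal ≈ 1.414

Ideal: P_ideal = RT/V_m = (8.314)(399.5)/0.0778 = 42692.1 kPa
vdW: P = RT/(V_m − b) − a/V_m² = 3321.44/0.0515000 − 25.0/0.00605284 = 64494.0 − 4130.29 = 60363.7 kPa
Ratio = 60363.7/42692.1 = 1.414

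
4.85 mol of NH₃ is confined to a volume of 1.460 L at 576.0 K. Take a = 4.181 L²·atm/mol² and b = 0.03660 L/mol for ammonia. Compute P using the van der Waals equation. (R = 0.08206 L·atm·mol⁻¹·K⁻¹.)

P ≈ 132.6 atm

P = nRT/(V − nb) − a n²/V²
nRT/(V − nb) = (4.85)(0.08206)(576.0)/(1.460 − 4.85×0.03660) = 229.24/1.2825 = 178.74 atm
a n²/V² = (4.181)(4.85)²/(1.460)² = 46.138 atm
P = 178.74 − 46.138 = 132.6 atm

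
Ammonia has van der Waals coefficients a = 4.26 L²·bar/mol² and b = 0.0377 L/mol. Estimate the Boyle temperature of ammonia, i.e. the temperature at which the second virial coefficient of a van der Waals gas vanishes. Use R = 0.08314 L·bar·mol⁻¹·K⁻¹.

For a van der Waals gas the second virial coefficient B₂ = b − a/(RT) vanishes at T_B = a/(Rb).
T_B = 4.26/(0.08314×0.0377) = 4.26/0.0031344 = 1359 K

T_B ≈ 1359 K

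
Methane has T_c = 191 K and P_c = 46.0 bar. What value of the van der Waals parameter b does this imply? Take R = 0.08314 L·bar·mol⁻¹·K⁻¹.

From T_c = 8a/(27Rb) and P_c = a/(27b²): b = R T_c/(8 P_c).
b = (0.08314)(191)/(8×46.0) = 15.880/368.00 = 0.04315 L/mol

b ≈ 0.04315 L/mol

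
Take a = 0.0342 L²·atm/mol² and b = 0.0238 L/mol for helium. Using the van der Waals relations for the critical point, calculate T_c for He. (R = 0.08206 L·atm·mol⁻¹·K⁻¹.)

For a van der Waals gas, T_c = 8a/(27Rb).
T_c = 8×0.0342/(27×0.08206×0.0238) = 0.27360/0.052732 = 5.189 K

T_c ≈ 5.189 K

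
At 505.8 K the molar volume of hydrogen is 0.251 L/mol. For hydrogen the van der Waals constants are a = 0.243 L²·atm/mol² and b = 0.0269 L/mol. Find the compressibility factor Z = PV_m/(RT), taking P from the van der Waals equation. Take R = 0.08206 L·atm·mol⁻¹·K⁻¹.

P = RT/(V_m − b) − a/V_m² = (0.08206)(505.8)/(0.251 − 0.0269) − 0.243/(0.251)²
  = 41.506/0.22410 − 3.8571 = 185.21 − 3.8571 = 181.35 atm
Z = PV_m/(RT) = (181.35)(0.251)/((0.08206)(505.8)) = 45.519/41.506 = 1.097

Z ≈ 1.097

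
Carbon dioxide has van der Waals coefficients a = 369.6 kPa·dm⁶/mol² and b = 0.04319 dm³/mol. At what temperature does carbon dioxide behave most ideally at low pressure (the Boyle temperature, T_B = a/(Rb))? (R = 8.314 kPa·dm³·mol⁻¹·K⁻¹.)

For a van der Waals gas the second virial coefficient B₂ = b − a/(RT) vanishes at T_B = a/(Rb).
T_B = 369.6/(8.314×0.04319) = 369.6/0.35908 = 1029 K

T_B ≈ 1029 K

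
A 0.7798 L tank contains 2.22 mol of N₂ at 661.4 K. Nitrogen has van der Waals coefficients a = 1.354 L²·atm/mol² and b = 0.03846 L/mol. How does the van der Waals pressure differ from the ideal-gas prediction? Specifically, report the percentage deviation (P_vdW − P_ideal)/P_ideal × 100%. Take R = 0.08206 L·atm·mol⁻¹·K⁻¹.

5.19 %

Ideal: P_ideal = nRT/V = (2.22)(0.08206)(661.4)/0.7798 = 154.513 atm
vdW: P = nRT/(V − nb) − a n²/V² = 120.489/0.694419 − 6.67305/0.608088 = 173.511 − 10.9738 = 162.537 atm
% deviation = (162.537 − 154.513)/154.513 × 100% = 5.19%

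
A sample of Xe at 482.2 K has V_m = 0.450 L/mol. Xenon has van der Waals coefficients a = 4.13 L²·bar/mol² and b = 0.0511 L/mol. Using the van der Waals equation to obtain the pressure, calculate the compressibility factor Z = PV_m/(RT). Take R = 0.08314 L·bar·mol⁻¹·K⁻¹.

Z ≈ 0.8992

P = RT/(V_m − b) − a/V_m² = (0.08314)(482.2)/(0.450 − 0.0511) − 4.13/(0.450)²
  = 40.090/0.39890 − 20.395 = 100.50 − 20.395 = 80.11 bar
Z = PV_m/(RT) = (80.11)(0.450)/((0.08314)(482.2)) = 36.050/40.090 = 0.8992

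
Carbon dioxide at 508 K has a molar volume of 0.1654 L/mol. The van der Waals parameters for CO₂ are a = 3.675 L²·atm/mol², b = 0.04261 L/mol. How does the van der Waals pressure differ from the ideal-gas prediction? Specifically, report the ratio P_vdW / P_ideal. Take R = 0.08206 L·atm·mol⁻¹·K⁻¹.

P_vdW / P_ideal ≈ 0.8140

Ideal: P_ideal = RT/V_m = (0.08206)(508)/0.1654 = 252.034 atm
vdW: P = RT/(V_m − b) − a/V_m² = 41.6865/0.122790 − 3.675/0.0273572 = 339.494 − 134.334 = 205.160 atm
Ratio = 205.160/252.034 = 0.8140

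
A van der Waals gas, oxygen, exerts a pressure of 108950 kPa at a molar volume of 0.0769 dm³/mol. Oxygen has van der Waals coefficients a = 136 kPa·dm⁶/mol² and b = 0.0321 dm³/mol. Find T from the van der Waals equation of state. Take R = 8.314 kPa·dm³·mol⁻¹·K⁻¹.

T = (P + a/V_m²)(V_m − b)/R
P + a/V_m² = 108950 + 136/(0.0769)² = 131948 kPa
V_m − b = 0.0769 − 0.0321 = 0.044800 dm³/mol
T = (131948)(0.044800)/8.314 = 711.0 K

T ≈ 711.0 K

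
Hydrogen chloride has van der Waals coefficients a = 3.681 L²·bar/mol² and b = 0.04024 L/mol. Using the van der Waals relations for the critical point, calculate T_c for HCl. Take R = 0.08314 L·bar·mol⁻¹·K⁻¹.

For a van der Waals gas, T_c = 8a/(27Rb).
T_c = 8×3.681/(27×0.08314×0.04024) = 29.448/0.090330 = 326.0 K

T_c ≈ 326.0 K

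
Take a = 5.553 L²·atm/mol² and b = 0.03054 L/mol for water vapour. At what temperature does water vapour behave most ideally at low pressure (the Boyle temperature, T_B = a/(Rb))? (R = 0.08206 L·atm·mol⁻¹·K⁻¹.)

T_B ≈ 2216 K

For a van der Waals gas the second virial coefficient B₂ = b − a/(RT) vanishes at T_B = a/(Rb).
T_B = 5.553/(0.08206×0.03054) = 5.553/0.0025061 = 2216 K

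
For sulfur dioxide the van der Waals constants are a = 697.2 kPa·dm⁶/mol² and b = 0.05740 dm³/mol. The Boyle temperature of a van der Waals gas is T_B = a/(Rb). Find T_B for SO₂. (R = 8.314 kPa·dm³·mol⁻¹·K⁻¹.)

T_B ≈ 1461 K

For a van der Waals gas the second virial coefficient B₂ = b − a/(RT) vanishes at T_B = a/(Rb).
T_B = 697.2/(8.314×0.05740) = 697.2/0.47722 = 1461 K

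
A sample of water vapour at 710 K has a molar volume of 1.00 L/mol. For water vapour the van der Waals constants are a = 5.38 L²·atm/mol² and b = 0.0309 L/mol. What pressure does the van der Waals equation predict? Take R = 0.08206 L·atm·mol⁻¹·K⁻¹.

P ≈ 54.74 atm

P = RT/(V_m − b) − a/V_m²
RT/(V_m − b) = (0.08206)(710)/(1.00 − 0.0309) = 58.263/0.96910 = 60.121 atm
a/V_m² = 5.38/(1.00)² = 5.3800 atm
P = 60.121 − 5.3800 = 54.74 atm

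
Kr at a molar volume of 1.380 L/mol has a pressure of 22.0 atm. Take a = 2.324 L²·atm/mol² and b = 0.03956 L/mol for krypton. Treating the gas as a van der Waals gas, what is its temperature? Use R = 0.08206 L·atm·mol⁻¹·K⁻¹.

T = (P + a/V_m²)(V_m − b)/R
P + a/V_m² = 22.0 + 2.324/(1.380)² = 23.220 atm
V_m − b = 1.380 − 0.03956 = 1.3404 L/mol
T = (23.220)(1.3404)/0.08206 = 379.3 K

T ≈ 379.3 K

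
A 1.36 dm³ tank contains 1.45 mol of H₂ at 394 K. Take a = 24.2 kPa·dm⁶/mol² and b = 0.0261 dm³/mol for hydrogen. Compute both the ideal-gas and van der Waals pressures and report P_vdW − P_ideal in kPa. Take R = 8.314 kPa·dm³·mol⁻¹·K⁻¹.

Ideal: P_ideal = nRT/V = (1.45)(8.314)(394)/1.36 = 3492.49 kPa
vdW: P = nRT/(V − nb) − a n²/V² = 4749.79/1.32216 − 50.8805/1.84960 = 3592.45 − 27.5089 = 3564.94 kPa
ΔP = 3564.94 − 3492.49 = 72.5 kPa

ΔP ≈ 72.5 kPa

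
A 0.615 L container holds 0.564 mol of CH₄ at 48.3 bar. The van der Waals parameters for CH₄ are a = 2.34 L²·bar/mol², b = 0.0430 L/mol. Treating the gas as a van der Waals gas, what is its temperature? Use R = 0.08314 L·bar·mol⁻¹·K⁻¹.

T ≈ 633.3 K

T = (P + a n²/V²)(V − nb)/(nR)
P + a n²/V² = 48.3 + (2.34)(0.564)²/(0.615)² = 50.268 bar
V − nb = 0.615 − (0.564)(0.0430) = 0.59075 L
T = (50.268)(0.59075)/((0.564)(0.08314)) = 633.3 K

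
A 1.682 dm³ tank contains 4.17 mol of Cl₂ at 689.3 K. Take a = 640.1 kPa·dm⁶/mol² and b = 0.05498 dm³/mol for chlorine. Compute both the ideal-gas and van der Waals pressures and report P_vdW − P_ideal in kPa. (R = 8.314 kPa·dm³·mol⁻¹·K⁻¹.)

ΔP ≈ -1692 kPa

Ideal: P_ideal = nRT/V = (4.17)(8.314)(689.3)/1.682 = 14207.8 kPa
vdW: P = nRT/(V − nb) − a n²/V² = 23897.6/1.45273 − 11130.6/2.82912 = 16450.1 − 3934.30 = 12515.8 kPa
ΔP = 12515.8 − 14207.8 = -1692 kPa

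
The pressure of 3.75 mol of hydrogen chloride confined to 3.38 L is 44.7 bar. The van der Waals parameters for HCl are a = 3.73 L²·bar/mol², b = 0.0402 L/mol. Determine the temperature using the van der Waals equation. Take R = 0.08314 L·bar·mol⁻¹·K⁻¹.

T ≈ 510.5 K

T = (P + a n²/V²)(V − nb)/(nR)
P + a n²/V² = 44.7 + (3.73)(3.75)²/(3.38)² = 49.291 bar
V − nb = 3.38 − (3.75)(0.0402) = 3.2293 L
T = (49.291)(3.2293)/((3.75)(0.08314)) = 510.5 K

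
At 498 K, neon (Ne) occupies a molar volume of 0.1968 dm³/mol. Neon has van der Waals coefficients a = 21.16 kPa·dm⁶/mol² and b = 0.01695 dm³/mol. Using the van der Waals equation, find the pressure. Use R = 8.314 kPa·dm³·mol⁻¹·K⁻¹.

P ≈ 22475 kPa

P = RT/(V_m − b) − a/V_m²
RT/(V_m − b) = (8.314)(498)/(0.1968 − 0.01695) = 4140.4/0.17985 = 23021 kPa
a/V_m² = 21.16/(0.1968)² = 546.34 kPa
P = 23021 − 546.34 = 22475 kPa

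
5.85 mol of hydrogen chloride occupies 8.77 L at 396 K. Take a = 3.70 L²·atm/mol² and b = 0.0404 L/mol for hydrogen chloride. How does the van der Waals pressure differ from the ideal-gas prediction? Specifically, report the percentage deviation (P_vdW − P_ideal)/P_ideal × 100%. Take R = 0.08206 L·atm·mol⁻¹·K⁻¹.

Ideal: P_ideal = nRT/V = (5.85)(0.08206)(396)/8.77 = 21.6762 atm
vdW: P = nRT/(V − nb) − a n²/V² = 190.100/8.53366 − 126.623/76.9129 = 22.2765 − 1.64632 = 20.6302 atm
% deviation = (20.6302 − 21.6762)/21.6762 × 100% = -4.83%

-4.83 %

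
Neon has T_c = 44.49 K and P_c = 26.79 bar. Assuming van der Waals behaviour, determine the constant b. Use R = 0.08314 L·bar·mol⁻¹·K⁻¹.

b ≈ 0.01726 L/mol

From T_c = 8a/(27Rb) and P_c = a/(27b²): b = R T_c/(8 P_c).
b = (0.08314)(44.49)/(8×26.79) = 3.6989/214.32 = 0.01726 L/mol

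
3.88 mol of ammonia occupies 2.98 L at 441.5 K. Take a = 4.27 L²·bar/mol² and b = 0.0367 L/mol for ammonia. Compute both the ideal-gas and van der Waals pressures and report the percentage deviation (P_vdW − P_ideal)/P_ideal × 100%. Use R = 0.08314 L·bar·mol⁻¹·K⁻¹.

-10.13 %

Ideal: P_ideal = nRT/V = (3.88)(0.08314)(441.5)/2.98 = 47.7921 bar
vdW: P = nRT/(V − nb) − a n²/V² = 142.420/2.83760 − 64.2823/8.88040 = 50.1903 − 7.23867 = 42.9516 bar
% deviation = (42.9516 − 47.7921)/47.7921 × 100% = -10.13%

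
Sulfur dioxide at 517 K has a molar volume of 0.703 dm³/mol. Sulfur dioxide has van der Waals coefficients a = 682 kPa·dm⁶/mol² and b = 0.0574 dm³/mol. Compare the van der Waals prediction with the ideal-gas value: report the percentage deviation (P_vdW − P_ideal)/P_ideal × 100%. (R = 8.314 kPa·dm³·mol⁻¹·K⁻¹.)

Ideal: P_ideal = RT/V_m = (8.314)(517)/0.703 = 6114.28 kPa
vdW: P = RT/(V_m − b) − a/V_m² = 4298.34/0.645600 − 682/0.494209 = 6657.90 − 1379.98 = 5277.92 kPa
% deviation = (5277.92 − 6114.28)/6114.28 × 100% = -13.68%

-13.68 %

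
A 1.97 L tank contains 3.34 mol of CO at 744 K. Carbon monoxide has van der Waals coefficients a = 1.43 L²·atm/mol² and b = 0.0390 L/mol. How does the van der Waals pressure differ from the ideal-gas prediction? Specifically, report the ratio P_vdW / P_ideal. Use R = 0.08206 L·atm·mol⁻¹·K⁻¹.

P_vdW / P_ideal ≈ 1.031

Ideal: P_ideal = nRT/V = (3.34)(0.08206)(744)/1.97 = 103.511 atm
vdW: P = nRT/(V − nb) − a n²/V² = 203.916/1.83974 − 15.9525/3.88090 = 110.840 − 4.11052 = 106.729 atm
Ratio = 106.729/103.511 = 1.031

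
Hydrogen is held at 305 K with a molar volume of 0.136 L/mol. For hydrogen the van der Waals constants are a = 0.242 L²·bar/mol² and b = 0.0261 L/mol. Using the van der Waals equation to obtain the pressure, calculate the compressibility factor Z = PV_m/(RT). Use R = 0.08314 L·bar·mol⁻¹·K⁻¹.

P = RT/(V_m − b) − a/V_m² = (0.08314)(305)/(0.136 − 0.0261) − 0.242/(0.136)²
  = 25.358/0.10990 − 13.084 = 230.74 − 13.084 = 217.66 bar
Z = PV_m/(RT) = (217.66)(0.136)/((0.08314)(305)) = 29.602/25.358 = 1.167

Z ≈ 1.167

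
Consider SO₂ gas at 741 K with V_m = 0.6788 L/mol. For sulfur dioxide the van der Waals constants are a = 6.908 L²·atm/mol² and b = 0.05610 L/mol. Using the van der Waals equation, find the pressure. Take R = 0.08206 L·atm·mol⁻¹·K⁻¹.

P ≈ 82.66 atm

P = RT/(V_m − b) − a/V_m²
RT/(V_m − b) = (0.08206)(741)/(0.6788 − 0.05610) = 60.806/0.62270 = 97.649 atm
a/V_m² = 6.908/(0.6788)² = 14.992 atm
P = 97.649 − 14.992 = 82.66 atm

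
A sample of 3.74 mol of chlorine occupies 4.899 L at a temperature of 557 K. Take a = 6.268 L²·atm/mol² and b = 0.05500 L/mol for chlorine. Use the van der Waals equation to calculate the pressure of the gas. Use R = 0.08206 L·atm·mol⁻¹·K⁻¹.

P ≈ 32.77 atm

P = nRT/(V − nb) − a n²/V²
nRT/(V − nb) = (3.74)(0.08206)(557)/(4.899 − 3.74×0.05500) = 170.95/4.6933 = 36.424 atm
a n²/V² = (6.268)(3.74)²/(4.899)² = 3.6531 atm
P = 36.424 − 3.6531 = 32.77 atm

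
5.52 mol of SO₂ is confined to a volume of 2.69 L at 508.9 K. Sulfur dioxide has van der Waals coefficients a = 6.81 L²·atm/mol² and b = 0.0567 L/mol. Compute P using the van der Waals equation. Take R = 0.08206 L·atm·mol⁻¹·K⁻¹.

P ≈ 68.30 atm

P = nRT/(V − nb) − a n²/V²
nRT/(V − nb) = (5.52)(0.08206)(508.9)/(2.69 − 5.52×0.0567) = 230.52/2.3770 = 96.979 atm
a n²/V² = (6.81)(5.52)²/(2.69)² = 28.676 atm
P = 96.979 − 28.676 = 68.30 atm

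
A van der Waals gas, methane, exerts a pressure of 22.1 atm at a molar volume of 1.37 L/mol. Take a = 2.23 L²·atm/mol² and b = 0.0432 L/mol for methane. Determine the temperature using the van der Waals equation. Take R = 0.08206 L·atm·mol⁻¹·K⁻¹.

T ≈ 376.5 K

T = (P + a/V_m²)(V_m − b)/R
P + a/V_m² = 22.1 + 2.23/(1.37)² = 23.288 atm
V_m − b = 1.37 − 0.0432 = 1.3268 L/mol
T = (23.288)(1.3268)/0.08206 = 376.5 K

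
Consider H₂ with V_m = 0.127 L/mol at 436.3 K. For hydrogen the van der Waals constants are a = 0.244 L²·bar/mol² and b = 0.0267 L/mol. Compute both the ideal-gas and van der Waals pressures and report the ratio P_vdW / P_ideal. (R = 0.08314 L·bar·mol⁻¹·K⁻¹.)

Ideal: P_ideal = RT/V_m = (0.08314)(436.3)/0.127 = 285.622 bar
vdW: P = RT/(V_m − b) − a/V_m² = 36.2740/0.100300 − 0.244/0.0161290 = 361.655 − 15.1280 = 346.527 bar
Ratio = 346.527/285.622 = 1.213

P_vdW / P_ideal ≈ 1.213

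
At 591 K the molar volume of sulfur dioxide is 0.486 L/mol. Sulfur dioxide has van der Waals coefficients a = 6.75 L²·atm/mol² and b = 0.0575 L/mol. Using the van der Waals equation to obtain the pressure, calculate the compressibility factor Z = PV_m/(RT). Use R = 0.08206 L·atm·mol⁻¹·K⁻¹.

Z ≈ 0.8478

P = RT/(V_m − b) − a/V_m² = (0.08206)(591)/(0.486 − 0.0575) − 6.75/(0.486)²
  = 48.497/0.42850 − 28.578 = 113.18 − 28.578 = 84.60 atm
Z = PV_m/(RT) = (84.60)(0.486)/((0.08206)(591)) = 41.116/48.497 = 0.8478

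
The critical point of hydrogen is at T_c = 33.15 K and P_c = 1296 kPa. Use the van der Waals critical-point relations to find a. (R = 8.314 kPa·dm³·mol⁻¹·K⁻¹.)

a ≈ 24.73 kPa·dm⁶/mol²

From T_c = 8a/(27Rb) and P_c = a/(27b²): a = 27 R² T_c²/(64 P_c).
a = 27×(8.314)²×(33.15)²/(64×1296) = 2050930/82944 = 24.73 kPa·dm⁶/mol²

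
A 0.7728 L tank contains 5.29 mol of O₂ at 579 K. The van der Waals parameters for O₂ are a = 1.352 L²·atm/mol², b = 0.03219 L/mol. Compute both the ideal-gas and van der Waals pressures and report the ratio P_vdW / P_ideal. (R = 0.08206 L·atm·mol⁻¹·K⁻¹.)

P_vdW / P_ideal ≈ 1.088

Ideal: P_ideal = nRT/V = (5.29)(0.08206)(579)/0.7728 = 325.236 atm
vdW: P = nRT/(V − nb) − a n²/V² = 251.342/0.602515 − 37.8345/0.597220 = 417.155 − 63.3510 = 353.804 atm
Ratio = 353.804/325.236 = 1.088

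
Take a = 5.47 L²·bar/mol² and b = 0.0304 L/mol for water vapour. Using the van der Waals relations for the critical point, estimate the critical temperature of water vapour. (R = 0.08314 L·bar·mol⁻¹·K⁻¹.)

T_c ≈ 641.3 K

For a van der Waals gas, T_c = 8a/(27Rb).
T_c = 8×5.47/(27×0.08314×0.0304) = 43.760/0.068241 = 641.3 K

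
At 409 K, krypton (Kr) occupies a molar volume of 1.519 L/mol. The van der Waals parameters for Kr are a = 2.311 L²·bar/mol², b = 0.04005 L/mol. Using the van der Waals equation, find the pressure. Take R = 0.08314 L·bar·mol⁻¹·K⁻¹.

P = RT/(V_m − b) − a/V_m²
RT/(V_m − b) = (0.08314)(409)/(1.519 − 0.04005) = 34.004/1.4790 = 22.991 bar
a/V_m² = 2.311/(1.519)² = 1.0016 bar
P = 22.991 − 1.0016 = 21.99 bar

P ≈ 21.99 bar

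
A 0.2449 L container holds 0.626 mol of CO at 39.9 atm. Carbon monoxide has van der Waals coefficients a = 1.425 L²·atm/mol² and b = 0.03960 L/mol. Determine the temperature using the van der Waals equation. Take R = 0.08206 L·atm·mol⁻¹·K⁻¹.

T ≈ 210.9 K

T = (P + a n²/V²)(V − nb)/(nR)
P + a n²/V² = 39.9 + (1.425)(0.626)²/(0.2449)² = 49.211 atm
V − nb = 0.2449 − (0.626)(0.03960) = 0.22011 L
T = (49.211)(0.22011)/((0.626)(0.08206)) = 210.9 K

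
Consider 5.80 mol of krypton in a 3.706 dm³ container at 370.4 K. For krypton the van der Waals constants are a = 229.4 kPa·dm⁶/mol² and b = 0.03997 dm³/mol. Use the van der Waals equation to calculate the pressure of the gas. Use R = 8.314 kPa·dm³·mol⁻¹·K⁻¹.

P ≈ 4579 kPa

P = nRT/(V − nb) − a n²/V²
nRT/(V − nb) = (5.80)(8.314)(370.4)/(3.706 − 5.80×0.03997) = 17861/3.4742 = 5141.0 kPa
a n²/V² = (229.4)(5.80)²/(3.706)² = 561.87 kPa
P = 5141.0 − 561.87 = 4579 kPa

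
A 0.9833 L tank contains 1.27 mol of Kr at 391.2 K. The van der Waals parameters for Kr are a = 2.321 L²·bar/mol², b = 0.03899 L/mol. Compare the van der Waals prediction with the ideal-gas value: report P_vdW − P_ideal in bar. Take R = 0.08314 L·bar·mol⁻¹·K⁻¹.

ΔP ≈ -1.644 bar

Ideal: P_ideal = nRT/V = (1.27)(0.08314)(391.2)/0.9833 = 42.0075 bar
vdW: P = nRT/(V − nb) − a n²/V² = 41.3059/0.933783 − 3.74354/0.966879 = 44.2350 − 3.87178 = 40.3632 bar
ΔP = 40.3632 − 42.0075 = -1.644 bar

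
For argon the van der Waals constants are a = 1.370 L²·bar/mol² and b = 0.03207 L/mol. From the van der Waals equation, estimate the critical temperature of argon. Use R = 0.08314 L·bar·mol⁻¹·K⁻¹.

For a van der Waals gas, T_c = 8a/(27Rb).
T_c = 8×1.370/(27×0.08314×0.03207) = 10.960/0.071990 = 152.2 K

T_c ≈ 152.2 K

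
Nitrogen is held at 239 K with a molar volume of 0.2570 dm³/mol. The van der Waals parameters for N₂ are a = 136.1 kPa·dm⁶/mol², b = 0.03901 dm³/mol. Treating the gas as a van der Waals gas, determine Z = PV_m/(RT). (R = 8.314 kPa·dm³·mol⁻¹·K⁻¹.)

P = RT/(V_m − b) − a/V_m² = (8.314)(239)/(0.2570 − 0.03901) − 136.1/(0.2570)²
  = 1987.0/0.21799 − 2060.6 = 9115.1 − 2060.6 = 7054.5 kPa
Z = PV_m/(RT) = (7054.5)(0.2570)/((8.314)(239)) = 1813.0/1987.0 = 0.9124

Z ≈ 0.9124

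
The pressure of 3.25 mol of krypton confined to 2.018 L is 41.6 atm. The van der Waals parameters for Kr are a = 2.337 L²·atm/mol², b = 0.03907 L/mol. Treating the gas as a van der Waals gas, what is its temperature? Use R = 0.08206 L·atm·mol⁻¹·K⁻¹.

T ≈ 337.9 K

T = (P + a n²/V²)(V − nb)/(nR)
P + a n²/V² = 41.6 + (2.337)(3.25)²/(2.018)² = 47.662 atm
V − nb = 2.018 − (3.25)(0.03907) = 1.8910 L
T = (47.662)(1.8910)/((3.25)(0.08206)) = 337.9 K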